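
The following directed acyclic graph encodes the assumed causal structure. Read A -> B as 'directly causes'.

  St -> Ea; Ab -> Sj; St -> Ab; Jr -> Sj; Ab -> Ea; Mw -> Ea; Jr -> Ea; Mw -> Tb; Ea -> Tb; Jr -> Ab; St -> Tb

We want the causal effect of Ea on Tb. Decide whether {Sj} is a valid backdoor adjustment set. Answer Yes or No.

Backdoor paths from Ea to Tb (paths whose first edge points into Ea):
  P1: Ea <- St -> Tb
  P2: Ea <- Jr -> Ab <- St -> Tb
  P3: Ea <- Jr -> Sj <- Ab <- St -> Tb
  P4: Ea <- Ab <- St -> Tb
  P5: Ea <- Mw -> Tb
Condition 1 (no descendant of Ea in the set): holds — descendants of Ea are {Tb}; none are in {Sj}.
Condition 2 (every backdoor path blocked by {Sj}):
  P1: open — no interior node is in the conditioning set.
  P2: open — collider(s) Ab are conditioned on (or have a conditioned descendant) and no non-collider on the path is in the set.
  P3: open — collider(s) Sj are conditioned on (or have a conditioned descendant) and no non-collider on the path is in the set.
  P4: open — no interior node is in the conditioning set.
  P5: open — no interior node is in the conditioning set.
{Sj} does not satisfy the backdoor criterion.

No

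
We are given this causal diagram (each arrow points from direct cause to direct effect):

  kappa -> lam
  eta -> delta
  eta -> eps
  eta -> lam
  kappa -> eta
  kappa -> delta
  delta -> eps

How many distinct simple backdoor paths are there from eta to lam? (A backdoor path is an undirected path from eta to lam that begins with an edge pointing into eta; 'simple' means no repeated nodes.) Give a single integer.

1

A backdoor path from eta to lam is any simple undirected path whose first edge points into eta (i.e. leaves eta via a parent).
Parents of eta: {kappa}.
Enumerating:
  P1: eta <- kappa -> lam
That exhausts the simple backdoor paths. Count: 1.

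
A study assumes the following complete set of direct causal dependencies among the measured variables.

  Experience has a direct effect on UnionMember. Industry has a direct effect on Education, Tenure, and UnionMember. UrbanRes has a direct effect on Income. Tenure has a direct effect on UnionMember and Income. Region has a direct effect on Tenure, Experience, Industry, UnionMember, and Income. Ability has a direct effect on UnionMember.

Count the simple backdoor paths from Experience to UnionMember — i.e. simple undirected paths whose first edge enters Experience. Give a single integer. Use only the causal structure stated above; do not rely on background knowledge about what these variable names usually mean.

7

A backdoor path from Experience to UnionMember is any simple undirected path whose first edge points into Experience (i.e. leaves Experience via a parent).
Parents of Experience: {Region}.
Enumerating:
  P1: Experience <- Region -> Industry -> Tenure -> UnionMember
  P2: Experience <- Region -> Industry -> UnionMember
  P3: Experience <- Region -> Tenure <- Industry -> UnionMember
  P4: Experience <- Region -> Tenure -> UnionMember
  P5: Experience <- Region -> UnionMember
  P6: Experience <- Region -> Income <- Tenure <- Industry -> UnionMember
  P7: Experience <- Region -> Income <- Tenure -> UnionMember
That exhausts the simple backdoor paths. Count: 7.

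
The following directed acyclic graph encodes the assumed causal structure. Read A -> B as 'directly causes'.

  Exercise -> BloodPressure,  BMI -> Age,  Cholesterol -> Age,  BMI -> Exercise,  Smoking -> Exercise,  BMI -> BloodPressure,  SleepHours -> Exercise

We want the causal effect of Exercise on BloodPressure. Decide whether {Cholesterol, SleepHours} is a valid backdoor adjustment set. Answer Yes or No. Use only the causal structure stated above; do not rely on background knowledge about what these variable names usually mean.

No

Backdoor paths from Exercise to BloodPressure (paths whose first edge points into Exercise):
  P1: Exercise <- BMI -> BloodPressure
Condition 1 (no descendant of Exercise in the set): holds — descendants of Exercise are {BloodPressure}; none are in {Cholesterol, SleepHours}.
Condition 2 (every backdoor path blocked by {Cholesterol, SleepHours}):
  P1: open — no interior node is in the conditioning set.
{Cholesterol, SleepHours} does not satisfy the backdoor criterion.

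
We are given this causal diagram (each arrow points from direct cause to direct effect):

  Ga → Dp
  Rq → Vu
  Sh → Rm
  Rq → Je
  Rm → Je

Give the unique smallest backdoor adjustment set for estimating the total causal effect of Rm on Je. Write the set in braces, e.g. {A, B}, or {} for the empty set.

{}

Variables eligible for adjustment (non-descendants of Rm, excluding Rm and Je): {Dp, Ga, Rq, Sh, Vu}.
Backdoor paths from Rm to Je:
  (none)
With no backdoor paths the empty set already satisfies the criterion, and it is trivially minimal.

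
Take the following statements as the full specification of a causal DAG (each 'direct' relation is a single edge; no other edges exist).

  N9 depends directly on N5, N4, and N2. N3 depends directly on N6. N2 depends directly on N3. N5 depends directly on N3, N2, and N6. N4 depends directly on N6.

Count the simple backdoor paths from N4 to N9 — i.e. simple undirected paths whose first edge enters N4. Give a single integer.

7

A backdoor path from N4 to N9 is any simple undirected path whose first edge points into N4 (i.e. leaves N4 via a parent).
Parents of N4: {N6}.
Enumerating:
  P1: N4 <- N6 -> N3 -> N2 -> N5 -> N9
  P2: N4 <- N6 -> N3 -> N2 -> N9
  P3: N4 <- N6 -> N3 -> N5 <- N2 -> N9
  P4: N4 <- N6 -> N3 -> N5 -> N9
  P5: N4 <- N6 -> N5 <- N3 -> N2 -> N9
  P6: N4 <- N6 -> N5 <- N2 -> N9
  P7: N4 <- N6 -> N5 -> N9
That exhausts the simple backdoor paths. Count: 7.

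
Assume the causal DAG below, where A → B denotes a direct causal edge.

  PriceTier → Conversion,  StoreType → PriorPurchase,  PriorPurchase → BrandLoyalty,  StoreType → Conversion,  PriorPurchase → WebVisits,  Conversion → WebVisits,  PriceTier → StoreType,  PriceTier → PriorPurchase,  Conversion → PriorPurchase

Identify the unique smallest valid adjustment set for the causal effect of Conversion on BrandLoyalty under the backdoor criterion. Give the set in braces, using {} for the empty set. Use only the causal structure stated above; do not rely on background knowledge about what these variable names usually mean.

{PriceTier, StoreType}

Variables eligible for adjustment (non-descendants of Conversion, excluding Conversion and BrandLoyalty): {PriceTier, StoreType}.
Backdoor paths from Conversion to BrandLoyalty:
  P1: Conversion <- PriceTier -> StoreType -> PriorPurchase -> BrandLoyalty
  P2: Conversion <- PriceTier -> PriorPurchase -> BrandLoyalty
  P3: Conversion <- StoreType <- PriceTier -> PriorPurchase -> BrandLoyalty
  P4: Conversion <- StoreType -> PriorPurchase -> BrandLoyalty
The empty set is not sufficient: P1 (Conversion <- PriceTier -> StoreType -> PriorPurchase -> BrandLoyalty) has no collider blocking it and no conditioned non-collider, so it is open.
Try {PriceTier, StoreType}:
  P1: blocked at fork node PriceTier ∈ conditioning set.
  P2: blocked at fork node PriceTier ∈ conditioning set.
  P3: blocked at chain node StoreType ∈ conditioning set.
  P4: blocked at fork node StoreType ∈ conditioning set.
{PriceTier, StoreType} contains no descendant of Conversion and blocks every backdoor path.
Every element of {PriceTier, StoreType} is needed (dropping PriceTier leaves P2 open; dropping StoreType leaves P4 open), so no proper subset is valid.
Among all size-2 subsets of the eligible variables, only {PriceTier, StoreType} blocks every backdoor path, so it is the unique smallest valid adjustment set.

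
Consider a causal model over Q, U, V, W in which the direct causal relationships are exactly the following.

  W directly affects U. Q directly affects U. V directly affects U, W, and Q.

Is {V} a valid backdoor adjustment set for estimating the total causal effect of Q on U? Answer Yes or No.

Yes

Backdoor paths from Q to U (paths whose first edge points into Q):
  P1: Q <- V -> W -> U
  P2: Q <- V -> U
Condition 1 (no descendant of Q in the set): holds — descendants of Q are {U}; none are in {V}.
Condition 2 (every backdoor path blocked by {V}):
  P1: blocked at fork node V ∈ conditioning set.
  P2: blocked at fork node V ∈ conditioning set.
{V} satisfies the backdoor criterion.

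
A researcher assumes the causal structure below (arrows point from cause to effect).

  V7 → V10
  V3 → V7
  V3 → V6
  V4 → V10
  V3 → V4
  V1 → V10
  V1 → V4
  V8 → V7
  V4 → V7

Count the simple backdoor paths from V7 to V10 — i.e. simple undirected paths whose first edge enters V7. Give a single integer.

4

A backdoor path from V7 to V10 is any simple undirected path whose first edge points into V7 (i.e. leaves V7 via a parent).
Parents of V7: {V3, V4, V8}.
Enumerating:
  P1: V7 <- V3 -> V4 <- V1 -> V10
  P2: V7 <- V3 -> V4 -> V10
  P3: V7 <- V4 <- V1 -> V10
  P4: V7 <- V4 -> V10
That exhausts the simple backdoor paths. Count: 4.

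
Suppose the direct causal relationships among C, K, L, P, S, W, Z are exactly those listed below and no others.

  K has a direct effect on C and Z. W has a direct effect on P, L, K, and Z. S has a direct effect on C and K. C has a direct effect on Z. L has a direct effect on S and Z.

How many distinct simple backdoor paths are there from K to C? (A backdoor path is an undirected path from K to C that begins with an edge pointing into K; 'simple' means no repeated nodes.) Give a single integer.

7

A backdoor path from K to C is any simple undirected path whose first edge points into K (i.e. leaves K via a parent).
Parents of K: {S, W}.
Enumerating:
  P1: K <- W -> L -> S -> C
  P2: K <- W -> L -> Z <- C
  P3: K <- W -> Z <- L -> S -> C
  P4: K <- W -> Z <- C
  P5: K <- S <- L <- W -> Z <- C
  P6: K <- S <- L -> Z <- C
  P7: K <- S -> C
That exhausts the simple backdoor paths. Count: 7.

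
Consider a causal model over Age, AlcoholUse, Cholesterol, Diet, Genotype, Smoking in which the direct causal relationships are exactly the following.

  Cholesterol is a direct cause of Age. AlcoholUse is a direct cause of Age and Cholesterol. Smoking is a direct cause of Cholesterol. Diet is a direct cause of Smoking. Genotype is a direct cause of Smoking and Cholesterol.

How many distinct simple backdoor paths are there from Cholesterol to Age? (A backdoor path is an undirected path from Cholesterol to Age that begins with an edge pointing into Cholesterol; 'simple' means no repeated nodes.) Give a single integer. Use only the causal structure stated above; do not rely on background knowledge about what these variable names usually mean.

1

A backdoor path from Cholesterol to Age is any simple undirected path whose first edge points into Cholesterol (i.e. leaves Cholesterol via a parent).
Parents of Cholesterol: {AlcoholUse, Genotype, Smoking}.
Enumerating:
  P1: Cholesterol <- AlcoholUse -> Age
That exhausts the simple backdoor paths. Count: 1.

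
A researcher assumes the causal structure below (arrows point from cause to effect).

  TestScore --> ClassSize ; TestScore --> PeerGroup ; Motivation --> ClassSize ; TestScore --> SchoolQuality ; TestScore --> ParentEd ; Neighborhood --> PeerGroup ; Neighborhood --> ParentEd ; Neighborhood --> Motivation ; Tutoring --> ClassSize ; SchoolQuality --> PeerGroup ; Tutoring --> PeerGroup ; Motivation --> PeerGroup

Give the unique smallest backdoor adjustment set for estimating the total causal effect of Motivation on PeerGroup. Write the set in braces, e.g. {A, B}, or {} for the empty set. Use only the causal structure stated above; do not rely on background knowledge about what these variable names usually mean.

Variables eligible for adjustment (non-descendants of Motivation, excluding Motivation and PeerGroup): {Neighborhood, ParentEd, SchoolQuality, TestScore, Tutoring}.
Backdoor paths from Motivation to PeerGroup:
  P1: Motivation <- Neighborhood -> ParentEd <- TestScore -> SchoolQuality -> PeerGroup
  P2: Motivation <- Neighborhood -> ParentEd <- TestScore -> ClassSize <- Tutoring -> PeerGroup
  P3: Motivation <- Neighborhood -> ParentEd <- TestScore -> PeerGroup
  P4: Motivation <- Neighborhood -> PeerGroup
The empty set is not sufficient: P4 (Motivation <- Neighborhood -> PeerGroup) has no collider blocking it and no conditioned non-collider, so it is open.
Try {Neighborhood}:
  P1: blocked at fork node Neighborhood ∈ conditioning set.
  P2: blocked at fork node Neighborhood ∈ conditioning set.
  P3: blocked at fork node Neighborhood ∈ conditioning set.
  P4: blocked at fork node Neighborhood ∈ conditioning set.
{Neighborhood} contains no descendant of Motivation and blocks every backdoor path.
No other singleton works — e.g. {TestScore} leaves P4 open — so {Neighborhood} is the unique smallest valid adjustment set.

{Neighborhood}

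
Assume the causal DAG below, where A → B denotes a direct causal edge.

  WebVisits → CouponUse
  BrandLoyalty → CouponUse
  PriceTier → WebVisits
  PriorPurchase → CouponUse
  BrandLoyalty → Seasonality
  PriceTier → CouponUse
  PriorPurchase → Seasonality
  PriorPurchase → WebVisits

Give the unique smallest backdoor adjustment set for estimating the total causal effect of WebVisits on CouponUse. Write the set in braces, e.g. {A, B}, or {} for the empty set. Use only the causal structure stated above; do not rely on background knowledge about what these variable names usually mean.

{PriceTier, PriorPurchase}

Variables eligible for adjustment (non-descendants of WebVisits, excluding WebVisits and CouponUse): {BrandLoyalty, PriceTier, PriorPurchase, Seasonality}.
Backdoor paths from WebVisits to CouponUse:
  P1: WebVisits <- PriorPurchase -> Seasonality <- BrandLoyalty -> CouponUse
  P2: WebVisits <- PriorPurchase -> CouponUse
  P3: WebVisits <- PriceTier -> CouponUse
The empty set is not sufficient: P2 (WebVisits <- PriorPurchase -> CouponUse) has no collider blocking it and no conditioned non-collider, so it is open.
Try {PriceTier, PriorPurchase}:
  P1: blocked at fork node PriorPurchase ∈ conditioning set.
  P2: blocked at fork node PriorPurchase ∈ conditioning set.
  P3: blocked at fork node PriceTier ∈ conditioning set.
{PriceTier, PriorPurchase} contains no descendant of WebVisits and blocks every backdoor path.
Every element of {PriceTier, PriorPurchase} is needed (dropping PriceTier leaves P3 open; dropping PriorPurchase leaves P2 open), so no proper subset is valid.
Among all size-2 subsets of the eligible variables, only {PriceTier, PriorPurchase} blocks every backdoor path, so it is the unique smallest valid adjustment set.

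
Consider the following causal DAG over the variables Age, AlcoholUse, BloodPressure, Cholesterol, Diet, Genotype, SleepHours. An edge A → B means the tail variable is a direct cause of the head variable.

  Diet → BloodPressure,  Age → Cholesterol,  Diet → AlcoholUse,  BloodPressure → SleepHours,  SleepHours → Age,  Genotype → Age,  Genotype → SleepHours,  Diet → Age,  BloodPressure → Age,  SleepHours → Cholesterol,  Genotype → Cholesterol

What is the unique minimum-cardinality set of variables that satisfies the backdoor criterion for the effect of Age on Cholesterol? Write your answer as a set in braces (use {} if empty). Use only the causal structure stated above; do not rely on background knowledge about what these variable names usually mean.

{Genotype, SleepHours}

Variables eligible for adjustment (non-descendants of Age, excluding Age and Cholesterol): {AlcoholUse, BloodPressure, Diet, Genotype, SleepHours}.
Backdoor paths from Age to Cholesterol:
  P1: Age <- Diet -> BloodPressure -> SleepHours <- Genotype -> Cholesterol
  P2: Age <- Diet -> BloodPressure -> SleepHours -> Cholesterol
  P3: Age <- Genotype -> SleepHours -> Cholesterol
  P4: Age <- Genotype -> Cholesterol
  P5: Age <- BloodPressure -> SleepHours <- Genotype -> Cholesterol
  P6: Age <- BloodPressure -> SleepHours -> Cholesterol
  P7: Age <- SleepHours <- Genotype -> Cholesterol
  P8: Age <- SleepHours -> Cholesterol
The empty set is not sufficient: P2 (Age <- Diet -> BloodPressure -> SleepHours -> Cholesterol) has no collider blocking it and no conditioned non-collider, so it is open.
Try {Genotype, SleepHours}:
  P1: blocked at fork node Genotype ∈ conditioning set.
  P2: blocked at chain node SleepHours ∈ conditioning set.
  P3: blocked at fork node Genotype ∈ conditioning set.
  P4: blocked at fork node Genotype ∈ conditioning set.
  P5: blocked at fork node Genotype ∈ conditioning set.
  P6: blocked at chain node SleepHours ∈ conditioning set.
  P7: blocked at chain node SleepHours ∈ conditioning set.
  P8: blocked at fork node SleepHours ∈ conditioning set.
{Genotype, SleepHours} contains no descendant of Age and blocks every backdoor path.
Every element of {Genotype, SleepHours} is needed (dropping Genotype leaves P1 open; dropping SleepHours leaves P2 open), so no proper subset is valid.
Among all size-2 subsets of the eligible variables, only {Genotype, SleepHours} blocks every backdoor path, so it is the unique smallest valid adjustment set.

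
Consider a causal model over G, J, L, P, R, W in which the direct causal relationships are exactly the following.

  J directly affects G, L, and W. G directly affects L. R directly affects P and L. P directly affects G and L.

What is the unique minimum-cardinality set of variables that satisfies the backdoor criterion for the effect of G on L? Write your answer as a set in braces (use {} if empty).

{J, P}

Variables eligible for adjustment (non-descendants of G, excluding G and L): {J, P, R, W}.
Backdoor paths from G to L:
  P1: G <- P <- R -> L
  P2: G <- P -> L
  P3: G <- J -> L
The empty set is not sufficient: P1 (G <- P <- R -> L) has no collider blocking it and no conditioned non-collider, so it is open.
Try {J, P}:
  P1: blocked at chain node P ∈ conditioning set.
  P2: blocked at fork node P ∈ conditioning set.
  P3: blocked at fork node J ∈ conditioning set.
{J, P} contains no descendant of G and blocks every backdoor path.
Every element of {J, P} is needed (dropping J leaves P3 open; dropping P leaves P1 open), so no proper subset is valid.
Among all size-2 subsets of the eligible variables, only {J, P} blocks every backdoor path, so it is the unique smallest valid adjustment set.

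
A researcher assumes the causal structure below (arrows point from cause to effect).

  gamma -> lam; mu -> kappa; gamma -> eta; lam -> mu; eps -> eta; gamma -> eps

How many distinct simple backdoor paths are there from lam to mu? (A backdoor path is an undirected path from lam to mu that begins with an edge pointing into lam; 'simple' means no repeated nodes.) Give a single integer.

0

A backdoor path from lam to mu is any simple undirected path whose first edge points into lam (i.e. leaves lam via a parent).
Parents of lam: {gamma}.
No simple path from any parent of lam reaches mu without revisiting lam, so there are no backdoor paths.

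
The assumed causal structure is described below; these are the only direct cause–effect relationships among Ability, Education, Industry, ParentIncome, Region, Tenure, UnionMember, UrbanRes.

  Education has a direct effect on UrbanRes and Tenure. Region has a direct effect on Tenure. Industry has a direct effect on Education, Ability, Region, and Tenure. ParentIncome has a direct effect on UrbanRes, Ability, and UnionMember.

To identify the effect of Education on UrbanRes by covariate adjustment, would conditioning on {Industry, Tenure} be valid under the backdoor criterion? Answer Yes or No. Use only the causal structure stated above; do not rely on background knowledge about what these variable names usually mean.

No

Backdoor paths from Education to UrbanRes (paths whose first edge points into Education):
  P1: Education <- Industry -> Ability <- ParentIncome -> UrbanRes
Condition 1 (no descendant of Education in the set): FAILS — Tenure is a descendant of Education.
Condition 2 (every backdoor path blocked by {Industry, Tenure}):
  P1: blocked at fork node Industry ∈ conditioning set.
{Industry, Tenure} does not satisfy the backdoor criterion.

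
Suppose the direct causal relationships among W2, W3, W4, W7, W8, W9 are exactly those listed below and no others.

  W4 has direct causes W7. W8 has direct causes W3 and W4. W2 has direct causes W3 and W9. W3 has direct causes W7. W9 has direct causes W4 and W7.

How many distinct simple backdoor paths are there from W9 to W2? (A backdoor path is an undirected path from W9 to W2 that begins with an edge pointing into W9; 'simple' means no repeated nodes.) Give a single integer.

4

A backdoor path from W9 to W2 is any simple undirected path whose first edge points into W9 (i.e. leaves W9 via a parent).
Parents of W9: {W4, W7}.
Enumerating:
  P1: W9 <- W7 -> W4 -> W8 <- W3 -> W2
  P2: W9 <- W7 -> W3 -> W2
  P3: W9 <- W4 <- W7 -> W3 -> W2
  P4: W9 <- W4 -> W8 <- W3 -> W2
That exhausts the simple backdoor paths. Count: 4.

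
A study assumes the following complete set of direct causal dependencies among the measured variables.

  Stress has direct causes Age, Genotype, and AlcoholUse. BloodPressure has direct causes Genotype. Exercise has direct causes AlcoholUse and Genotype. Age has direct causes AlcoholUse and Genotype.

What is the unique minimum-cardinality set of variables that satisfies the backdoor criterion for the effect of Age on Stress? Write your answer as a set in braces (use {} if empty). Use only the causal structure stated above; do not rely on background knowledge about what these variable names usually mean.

Variables eligible for adjustment (non-descendants of Age, excluding Age and Stress): {AlcoholUse, BloodPressure, Exercise, Genotype}.
Backdoor paths from Age to Stress:
  P1: Age <- AlcoholUse -> Exercise <- Genotype -> Stress
  P2: Age <- AlcoholUse -> Stress
  P3: Age <- Genotype -> Exercise <- AlcoholUse -> Stress
  P4: Age <- Genotype -> Stress
The empty set is not sufficient: P2 (Age <- AlcoholUse -> Stress) has no collider blocking it and no conditioned non-collider, so it is open.
Try {AlcoholUse, Genotype}:
  P1: blocked at fork node AlcoholUse ∈ conditioning set.
  P2: blocked at fork node AlcoholUse ∈ conditioning set.
  P3: blocked at fork node Genotype ∈ conditioning set.
  P4: blocked at fork node Genotype ∈ conditioning set.
{AlcoholUse, Genotype} contains no descendant of Age and blocks every backdoor path.
Every element of {AlcoholUse, Genotype} is needed (dropping AlcoholUse leaves P2 open; dropping Genotype leaves P4 open), so no proper subset is valid.
Among all size-2 subsets of the eligible variables, only {AlcoholUse, Genotype} blocks every backdoor path, so it is the unique smallest valid adjustment set.

{AlcoholUse, Genotype}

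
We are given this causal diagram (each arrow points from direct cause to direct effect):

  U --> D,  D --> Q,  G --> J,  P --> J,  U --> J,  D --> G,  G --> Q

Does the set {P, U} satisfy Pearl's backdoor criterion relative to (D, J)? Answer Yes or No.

Backdoor paths from D to J (paths whose first edge points into D):
  P1: D <- U -> J
Condition 1 (no descendant of D in the set): holds — descendants of D are {G, J, Q}; none are in {P, U}.
Condition 2 (every backdoor path blocked by {P, U}):
  P1: blocked at fork node U ∈ conditioning set.
{P, U} satisfies the backdoor criterion.

Yes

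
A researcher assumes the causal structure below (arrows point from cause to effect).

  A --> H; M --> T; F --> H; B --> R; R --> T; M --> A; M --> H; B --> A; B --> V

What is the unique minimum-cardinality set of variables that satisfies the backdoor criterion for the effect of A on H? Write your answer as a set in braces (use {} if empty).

{M}

Variables eligible for adjustment (non-descendants of A, excluding A and H): {B, F, M, R, T, V}.
Backdoor paths from A to H:
  P1: A <- B -> R -> T <- M -> H
  P2: A <- M -> H
The empty set is not sufficient: P2 (A <- M -> H) has no collider blocking it and no conditioned non-collider, so it is open.
Try {M}:
  P1: blocked at collider T (neither it nor any descendant is in the conditioning set).
  P2: blocked at fork node M ∈ conditioning set.
{M} contains no descendant of A and blocks every backdoor path.
No other singleton works — e.g. {B} leaves P2 open — so {M} is the unique smallest valid adjustment set.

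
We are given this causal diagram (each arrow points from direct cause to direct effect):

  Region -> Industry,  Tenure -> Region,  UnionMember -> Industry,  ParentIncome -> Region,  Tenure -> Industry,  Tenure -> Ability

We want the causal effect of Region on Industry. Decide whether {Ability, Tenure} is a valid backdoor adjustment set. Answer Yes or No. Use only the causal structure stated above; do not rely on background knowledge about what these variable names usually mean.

Backdoor paths from Region to Industry (paths whose first edge points into Region):
  P1: Region <- Tenure -> Industry
Condition 1 (no descendant of Region in the set): holds — descendants of Region are {Industry}; none are in {Ability, Tenure}.
Condition 2 (every backdoor path blocked by {Ability, Tenure}):
  P1: blocked at fork node Tenure ∈ conditioning set.
{Ability, Tenure} satisfies the backdoor criterion.

Yes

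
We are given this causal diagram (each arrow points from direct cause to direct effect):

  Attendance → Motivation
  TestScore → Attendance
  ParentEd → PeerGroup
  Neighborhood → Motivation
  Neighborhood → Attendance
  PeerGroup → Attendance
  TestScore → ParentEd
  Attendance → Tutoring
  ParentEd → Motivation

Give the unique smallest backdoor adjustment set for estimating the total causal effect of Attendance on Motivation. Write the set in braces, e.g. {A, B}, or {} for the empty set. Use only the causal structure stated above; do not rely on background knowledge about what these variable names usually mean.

Variables eligible for adjustment (non-descendants of Attendance, excluding Attendance and Motivation): {Neighborhood, ParentEd, PeerGroup, TestScore}.
Backdoor paths from Attendance to Motivation:
  P1: Attendance <- TestScore -> ParentEd -> Motivation
  P2: Attendance <- PeerGroup <- ParentEd -> Motivation
  P3: Attendance <- Neighborhood -> Motivation
The empty set is not sufficient: P1 (Attendance <- TestScore -> ParentEd -> Motivation) has no collider blocking it and no conditioned non-collider, so it is open.
Try {Neighborhood, ParentEd}:
  P1: blocked at chain node ParentEd ∈ conditioning set.
  P2: blocked at fork node ParentEd ∈ conditioning set.
  P3: blocked at fork node Neighborhood ∈ conditioning set.
{Neighborhood, ParentEd} contains no descendant of Attendance and blocks every backdoor path.
Every element of {Neighborhood, ParentEd} is needed (dropping Neighborhood leaves P3 open; dropping ParentEd leaves P1 open), so no proper subset is valid.
Among all size-2 subsets of the eligible variables, only {Neighborhood, ParentEd} blocks every backdoor path, so it is the unique smallest valid adjustment set.

{Neighborhood, ParentEd}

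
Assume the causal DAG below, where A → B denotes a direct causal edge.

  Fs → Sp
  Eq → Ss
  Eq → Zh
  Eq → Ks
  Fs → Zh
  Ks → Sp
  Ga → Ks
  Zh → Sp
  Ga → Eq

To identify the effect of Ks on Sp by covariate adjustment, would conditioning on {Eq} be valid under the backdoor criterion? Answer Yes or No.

Backdoor paths from Ks to Sp (paths whose first edge points into Ks):
  P1: Ks <- Ga -> Eq -> Zh <- Fs -> Sp
  P2: Ks <- Ga -> Eq -> Zh -> Sp
  P3: Ks <- Eq -> Zh <- Fs -> Sp
  P4: Ks <- Eq -> Zh -> Sp
Condition 1 (no descendant of Ks in the set): holds — descendants of Ks are {Sp}; none are in {Eq}.
Condition 2 (every backdoor path blocked by {Eq}):
  P1: blocked at chain node Eq ∈ conditioning set.
  P2: blocked at chain node Eq ∈ conditioning set.
  P3: blocked at fork node Eq ∈ conditioning set.
  P4: blocked at fork node Eq ∈ conditioning set.
{Eq} satisfies the backdoor criterion.

Yes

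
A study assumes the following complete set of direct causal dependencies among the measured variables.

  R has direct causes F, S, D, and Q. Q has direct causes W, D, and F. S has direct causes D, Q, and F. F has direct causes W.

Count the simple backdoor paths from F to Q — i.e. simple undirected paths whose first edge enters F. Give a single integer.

1

A backdoor path from F to Q is any simple undirected path whose first edge points into F (i.e. leaves F via a parent).
Parents of F: {W}.
Enumerating:
  P1: F <- W -> Q
That exhausts the simple backdoor paths. Count: 1.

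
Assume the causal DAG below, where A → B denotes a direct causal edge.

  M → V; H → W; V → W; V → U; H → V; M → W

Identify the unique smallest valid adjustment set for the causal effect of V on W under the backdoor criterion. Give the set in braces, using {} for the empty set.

Variables eligible for adjustment (non-descendants of V, excluding V and W): {H, M}.
Backdoor paths from V to W:
  P1: V <- M -> W
  P2: V <- H -> W
The empty set is not sufficient: P1 (V <- M -> W) has no collider blocking it and no conditioned non-collider, so it is open.
Try {H, M}:
  P1: blocked at fork node M ∈ conditioning set.
  P2: blocked at fork node H ∈ conditioning set.
{H, M} contains no descendant of V and blocks every backdoor path.
Every element of {H, M} is needed (dropping H leaves P2 open; dropping M leaves P1 open), so no proper subset is valid.
Among all size-2 subsets of the eligible variables, only {H, M} blocks every backdoor path, so it is the unique smallest valid adjustment set.

{H, M}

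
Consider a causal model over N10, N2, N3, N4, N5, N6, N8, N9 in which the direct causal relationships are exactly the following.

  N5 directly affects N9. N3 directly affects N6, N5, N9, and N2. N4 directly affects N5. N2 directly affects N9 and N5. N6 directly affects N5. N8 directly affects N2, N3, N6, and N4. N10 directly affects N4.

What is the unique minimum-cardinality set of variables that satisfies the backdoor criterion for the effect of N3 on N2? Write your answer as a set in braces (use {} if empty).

Variables eligible for adjustment (non-descendants of N3, excluding N3 and N2): {N10, N4, N8}.
Backdoor paths from N3 to N2:
  P1: N3 <- N8 -> N2
  P2: N3 <- N8 -> N4 -> N5 <- N2
  P3: N3 <- N8 -> N4 -> N5 -> N9 <- N2
  P4: N3 <- N8 -> N6 -> N5 <- N2
  P5: N3 <- N8 -> N6 -> N5 -> N9 <- N2
The empty set is not sufficient: P1 (N3 <- N8 -> N2) has no collider blocking it and no conditioned non-collider, so it is open.
Try {N8}:
  P1: blocked at fork node N8 ∈ conditioning set.
  P2: blocked at fork node N8 ∈ conditioning set.
  P3: blocked at fork node N8 ∈ conditioning set.
  P4: blocked at fork node N8 ∈ conditioning set.
  P5: blocked at fork node N8 ∈ conditioning set.
{N8} contains no descendant of N3 and blocks every backdoor path.
No other singleton works — e.g. {N10} leaves P1 open — so {N8} is the unique smallest valid adjustment set.

{N8}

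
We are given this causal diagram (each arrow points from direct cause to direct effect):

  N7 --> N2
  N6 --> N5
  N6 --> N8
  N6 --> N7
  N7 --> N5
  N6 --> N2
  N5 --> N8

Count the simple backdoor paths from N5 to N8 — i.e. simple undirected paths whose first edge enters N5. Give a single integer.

A backdoor path from N5 to N8 is any simple undirected path whose first edge points into N5 (i.e. leaves N5 via a parent).
Parents of N5: {N6, N7}.
Enumerating:
  P1: N5 <- N6 -> N8
  P2: N5 <- N7 <- N6 -> N8
  P3: N5 <- N7 -> N2 <- N6 -> N8
That exhausts the simple backdoor paths. Count: 3.

3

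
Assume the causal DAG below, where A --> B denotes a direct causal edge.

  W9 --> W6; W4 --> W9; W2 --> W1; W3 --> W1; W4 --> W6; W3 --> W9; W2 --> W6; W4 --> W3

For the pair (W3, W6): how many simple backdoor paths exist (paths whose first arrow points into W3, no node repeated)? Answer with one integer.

A backdoor path from W3 to W6 is any simple undirected path whose first edge points into W3 (i.e. leaves W3 via a parent).
Parents of W3: {W4}.
Enumerating:
  P1: W3 <- W4 -> W9 -> W6
  P2: W3 <- W4 -> W6
That exhausts the simple backdoor paths. Count: 2.

2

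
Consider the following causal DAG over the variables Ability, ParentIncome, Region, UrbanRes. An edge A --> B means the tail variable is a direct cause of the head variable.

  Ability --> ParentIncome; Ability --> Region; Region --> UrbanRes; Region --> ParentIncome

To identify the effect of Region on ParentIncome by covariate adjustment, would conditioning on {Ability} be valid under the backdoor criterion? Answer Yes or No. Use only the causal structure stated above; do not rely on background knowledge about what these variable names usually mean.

Yes

Backdoor paths from Region to ParentIncome (paths whose first edge points into Region):
  P1: Region <- Ability -> ParentIncome
Condition 1 (no descendant of Region in the set): holds — descendants of Region are {ParentIncome, UrbanRes}; none are in {Ability}.
Condition 2 (every backdoor path blocked by {Ability}):
  P1: blocked at fork node Ability ∈ conditioning set.
{Ability} satisfies the backdoor criterion.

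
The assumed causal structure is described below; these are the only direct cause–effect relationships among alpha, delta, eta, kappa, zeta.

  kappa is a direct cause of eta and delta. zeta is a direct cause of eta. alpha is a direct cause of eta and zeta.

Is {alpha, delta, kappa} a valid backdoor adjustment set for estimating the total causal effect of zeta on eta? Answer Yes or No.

Yes

Backdoor paths from zeta to eta (paths whose first edge points into zeta):
  P1: zeta <- alpha -> eta
Condition 1 (no descendant of zeta in the set): holds — descendants of zeta are {eta}; none are in {alpha, delta, kappa}.
Condition 2 (every backdoor path blocked by {alpha, delta, kappa}):
  P1: blocked at fork node alpha ∈ conditioning set.
{alpha, delta, kappa} satisfies the backdoor criterion.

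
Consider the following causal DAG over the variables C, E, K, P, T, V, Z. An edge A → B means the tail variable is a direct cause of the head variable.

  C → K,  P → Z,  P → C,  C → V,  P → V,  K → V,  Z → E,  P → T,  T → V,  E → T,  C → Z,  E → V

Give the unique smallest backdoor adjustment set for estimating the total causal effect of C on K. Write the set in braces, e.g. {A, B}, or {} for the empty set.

Variables eligible for adjustment (non-descendants of C, excluding C and K): {P}.
Backdoor paths from C to K:
  P1: C <- P -> Z -> E -> T -> V <- K
  P2: C <- P -> Z -> E -> V <- K
  P3: C <- P -> T <- E -> V <- K
  P4: C <- P -> T -> V <- K
  P5: C <- P -> V <- K
Each backdoor path contains an unconditioned collider, so every path is already blocked with the empty conditioning set:
  P1: blocked at collider V (neither it nor any descendant is in the conditioning set).
  P2: blocked at collider V (neither it nor any descendant is in the conditioning set).
  P3: blocked at collider T (neither it nor any descendant is in the conditioning set).
  P4: blocked at collider V (neither it nor any descendant is in the conditioning set).
  P5: blocked at collider V (neither it nor any descendant is in the conditioning set).
The empty set is therefore the unique smallest valid set.

{}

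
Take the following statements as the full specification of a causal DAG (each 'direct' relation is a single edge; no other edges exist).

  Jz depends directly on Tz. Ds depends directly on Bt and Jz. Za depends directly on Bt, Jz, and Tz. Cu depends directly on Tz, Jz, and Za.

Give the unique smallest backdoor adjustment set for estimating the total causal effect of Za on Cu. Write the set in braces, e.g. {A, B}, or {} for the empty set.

{Jz, Tz}

Variables eligible for adjustment (non-descendants of Za, excluding Za and Cu): {Bt, Ds, Jz, Tz}.
Backdoor paths from Za to Cu:
  P1: Za <- Tz -> Jz -> Cu
  P2: Za <- Tz -> Cu
  P3: Za <- Bt -> Ds <- Jz <- Tz -> Cu
  P4: Za <- Bt -> Ds <- Jz -> Cu
  P5: Za <- Jz <- Tz -> Cu
  P6: Za <- Jz -> Cu
The empty set is not sufficient: P1 (Za <- Tz -> Jz -> Cu) has no collider blocking it and no conditioned non-collider, so it is open.
Try {Jz, Tz}:
  P1: blocked at fork node Tz ∈ conditioning set.
  P2: blocked at fork node Tz ∈ conditioning set.
  P3: blocked at collider Ds (neither it nor any descendant is in the conditioning set).
  P4: blocked at collider Ds (neither it nor any descendant is in the conditioning set).
  P5: blocked at chain node Jz ∈ conditioning set.
  P6: blocked at fork node Jz ∈ conditioning set.
{Jz, Tz} contains no descendant of Za and blocks every backdoor path.
Every element of {Jz, Tz} is needed (dropping Jz leaves P6 open; dropping Tz leaves P2 open), so no proper subset is valid.
Among all size-2 subsets of the eligible variables, only {Jz, Tz} blocks every backdoor path, so it is the unique smallest valid adjustment set.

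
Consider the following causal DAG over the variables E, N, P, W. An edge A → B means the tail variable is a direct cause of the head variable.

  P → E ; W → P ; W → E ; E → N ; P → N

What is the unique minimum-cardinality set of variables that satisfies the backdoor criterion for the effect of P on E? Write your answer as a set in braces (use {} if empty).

{W}

Variables eligible for adjustment (non-descendants of P, excluding P and E): {W}.
Backdoor paths from P to E:
  P1: P <- W -> E
The empty set is not sufficient: P1 (P <- W -> E) has no collider blocking it and no conditioned non-collider, so it is open.
Try {W}:
  P1: blocked at fork node W ∈ conditioning set.
{W} contains no descendant of P and blocks every backdoor path.
{W} is the unique smallest valid adjustment set.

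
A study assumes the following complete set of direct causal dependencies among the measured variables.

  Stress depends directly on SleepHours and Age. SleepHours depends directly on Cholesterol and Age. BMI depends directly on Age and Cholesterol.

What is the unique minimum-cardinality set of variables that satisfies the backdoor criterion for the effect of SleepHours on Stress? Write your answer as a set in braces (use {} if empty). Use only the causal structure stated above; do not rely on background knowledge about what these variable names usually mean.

{Age}

Variables eligible for adjustment (non-descendants of SleepHours, excluding SleepHours and Stress): {Age, BMI, Cholesterol}.
Backdoor paths from SleepHours to Stress:
  P1: SleepHours <- Age -> Stress
  P2: SleepHours <- Cholesterol -> BMI <- Age -> Stress
The empty set is not sufficient: P1 (SleepHours <- Age -> Stress) has no collider blocking it and no conditioned non-collider, so it is open.
Try {Age}:
  P1: blocked at fork node Age ∈ conditioning set.
  P2: blocked at collider BMI (neither it nor any descendant is in the conditioning set).
{Age} contains no descendant of SleepHours and blocks every backdoor path.
No other singleton works — e.g. {Cholesterol} leaves P1 open — so {Age} is the unique smallest valid adjustment set.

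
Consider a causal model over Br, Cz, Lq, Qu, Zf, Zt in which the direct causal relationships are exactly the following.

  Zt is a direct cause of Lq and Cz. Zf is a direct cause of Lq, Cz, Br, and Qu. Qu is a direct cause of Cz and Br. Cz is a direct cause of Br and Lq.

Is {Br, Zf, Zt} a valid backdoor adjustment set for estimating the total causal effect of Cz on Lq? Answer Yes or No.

No

Backdoor paths from Cz to Lq (paths whose first edge points into Cz):
  P1: Cz <- Zf -> Lq
  P2: Cz <- Zt -> Lq
  P3: Cz <- Qu <- Zf -> Lq
  P4: Cz <- Qu -> Br <- Zf -> Lq
Condition 1 (no descendant of Cz in the set): FAILS — Br is a descendant of Cz.
Condition 2 (every backdoor path blocked by {Br, Zf, Zt}):
  P1: blocked at fork node Zf ∈ conditioning set.
  P2: blocked at fork node Zt ∈ conditioning set.
  P3: blocked at fork node Zf ∈ conditioning set.
  P4: blocked at fork node Zf ∈ conditioning set.
{Br, Zf, Zt} does not satisfy the backdoor criterion.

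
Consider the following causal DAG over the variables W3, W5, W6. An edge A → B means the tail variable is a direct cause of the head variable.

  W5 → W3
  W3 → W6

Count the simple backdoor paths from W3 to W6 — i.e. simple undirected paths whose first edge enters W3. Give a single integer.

0

A backdoor path from W3 to W6 is any simple undirected path whose first edge points into W3 (i.e. leaves W3 via a parent).
Parents of W3: {W5}.
No simple path from any parent of W3 reaches W6 without revisiting W3, so there are no backdoor paths.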